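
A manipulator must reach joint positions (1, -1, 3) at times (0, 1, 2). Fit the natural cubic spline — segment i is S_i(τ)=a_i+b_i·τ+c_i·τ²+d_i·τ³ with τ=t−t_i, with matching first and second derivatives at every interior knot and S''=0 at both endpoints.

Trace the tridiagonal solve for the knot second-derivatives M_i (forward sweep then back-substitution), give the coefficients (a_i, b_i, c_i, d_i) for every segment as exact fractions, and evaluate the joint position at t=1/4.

  seg 0: a=1 b=-7/2 c=0 d=3/2
  seg 1: a=-1 b=1 c=9/2 d=-3/2
S(1/4) = 19/128

Δ: Δ0=-2, Δ1=4
row 1: diag=4, rhs=36; c'=1/4, d'=9
back: M1=9
M: M0=0, M1=9, M2=0
seg 0: a=1, c=M0/2=0, d=(M1−M0)/(6·1)=3/2, b=Δ0−h0·(2M0+M1)/6=-7/2
seg 1: a=-1, c=M1/2=9/2, d=(M2−M1)/(6·1)=-3/2, b=Δ1−h1·(2M1+M2)/6=1
t_q=1/4 → seg 0, τ=1/4; S=1+-7/2·τ+0·τ²+3/2·τ³=19/128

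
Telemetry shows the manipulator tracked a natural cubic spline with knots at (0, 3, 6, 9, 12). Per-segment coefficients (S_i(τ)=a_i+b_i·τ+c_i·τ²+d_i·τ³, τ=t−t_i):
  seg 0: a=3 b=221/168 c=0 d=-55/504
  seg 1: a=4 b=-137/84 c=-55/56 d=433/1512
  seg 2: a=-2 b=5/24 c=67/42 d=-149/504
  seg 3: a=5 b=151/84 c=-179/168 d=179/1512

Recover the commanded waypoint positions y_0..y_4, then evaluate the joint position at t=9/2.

y_0 = S_0(0) = a_0 = 3
y_1 = S_1(0) = a_1 = 4
y_2 = S_2(0) = a_2 = -2
y_3 = S_3(0) = a_3 = 5
y_4 = S_3(3) = 4
t_q=9/2 is in segment 1 (τ=3/2); S_1(τ)=139/448

y_0=3 y_1=4 y_2=-2 y_3=5 y_4=4
S(9/2) = 139/448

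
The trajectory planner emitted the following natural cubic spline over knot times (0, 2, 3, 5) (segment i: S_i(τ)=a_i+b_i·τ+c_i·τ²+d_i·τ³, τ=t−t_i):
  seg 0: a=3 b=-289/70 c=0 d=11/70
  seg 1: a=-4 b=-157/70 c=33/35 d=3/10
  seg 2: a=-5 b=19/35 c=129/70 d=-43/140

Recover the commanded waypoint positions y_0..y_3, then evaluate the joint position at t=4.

y_0 = S_0(0) = a_0 = 3
y_1 = S_1(0) = a_1 = -4
y_2 = S_2(0) = a_2 = -5
y_3 = S_2(2) = 1
t_q=4 is in segment 2 (τ=1); S_2(τ)=-409/140

y_0=3 y_1=-4 y_2=-5 y_3=1
S(4) = -409/140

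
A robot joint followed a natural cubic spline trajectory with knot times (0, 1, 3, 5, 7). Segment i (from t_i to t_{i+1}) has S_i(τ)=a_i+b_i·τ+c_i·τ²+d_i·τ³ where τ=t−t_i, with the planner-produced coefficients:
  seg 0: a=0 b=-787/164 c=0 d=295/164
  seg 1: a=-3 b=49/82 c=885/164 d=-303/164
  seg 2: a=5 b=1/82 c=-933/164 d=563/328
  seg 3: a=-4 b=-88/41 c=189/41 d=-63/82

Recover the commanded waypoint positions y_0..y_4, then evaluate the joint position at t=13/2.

y_0=0 y_1=-3 y_2=5 y_3=-4 y_4=4
S(13/2) = 367/656

y_0 = S_0(0) = a_0 = 0
y_1 = S_1(0) = a_1 = -3
y_2 = S_2(0) = a_2 = 5
y_3 = S_3(0) = a_3 = -4
y_4 = S_3(2) = 4
t_q=13/2 is in segment 3 (τ=3/2); S_3(τ)=367/656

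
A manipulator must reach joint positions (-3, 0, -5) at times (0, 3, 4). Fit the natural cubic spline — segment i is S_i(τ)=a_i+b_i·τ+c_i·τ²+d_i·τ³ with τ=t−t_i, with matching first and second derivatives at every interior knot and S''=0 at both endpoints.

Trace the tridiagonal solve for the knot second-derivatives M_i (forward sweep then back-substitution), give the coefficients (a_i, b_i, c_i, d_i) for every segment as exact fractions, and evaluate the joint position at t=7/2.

  seg 0: a=-3 b=13/4 c=0 d=-1/4
  seg 1: a=0 b=-7/2 c=-9/4 d=3/4
S(7/2) = -71/32

Δ: Δ0=1, Δ1=-5
row 1: diag=8, rhs=-36; c'=1/8, d'=-9/2
back: M1=-9/2
M: M0=0, M1=-9/2, M2=0
seg 0: a=-3, c=M0/2=0, d=(M1−M0)/(6·3)=-1/4, b=Δ0−h0·(2M0+M1)/6=13/4
seg 1: a=0, c=M1/2=-9/4, d=(M2−M1)/(6·1)=3/4, b=Δ1−h1·(2M1+M2)/6=-7/2
t_q=7/2 → seg 1, τ=1/2; S=0+-7/2·τ+-9/4·τ²+3/4·τ³=-71/32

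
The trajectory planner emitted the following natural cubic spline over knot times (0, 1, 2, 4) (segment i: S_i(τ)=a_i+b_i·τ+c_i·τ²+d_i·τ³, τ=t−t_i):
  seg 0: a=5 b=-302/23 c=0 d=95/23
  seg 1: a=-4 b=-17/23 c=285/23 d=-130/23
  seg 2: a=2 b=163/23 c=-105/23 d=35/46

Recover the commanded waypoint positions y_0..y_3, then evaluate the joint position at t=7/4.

y_0 = S_0(0) = a_0 = 5
y_1 = S_1(0) = a_1 = -4
y_2 = S_2(0) = a_2 = 2
y_3 = S_2(2) = 4
t_q=7/4 is in segment 1 (τ=3/4); S_1(τ)=1/32

y_0=5 y_1=-4 y_2=2 y_3=4
S(7/4) = 1/32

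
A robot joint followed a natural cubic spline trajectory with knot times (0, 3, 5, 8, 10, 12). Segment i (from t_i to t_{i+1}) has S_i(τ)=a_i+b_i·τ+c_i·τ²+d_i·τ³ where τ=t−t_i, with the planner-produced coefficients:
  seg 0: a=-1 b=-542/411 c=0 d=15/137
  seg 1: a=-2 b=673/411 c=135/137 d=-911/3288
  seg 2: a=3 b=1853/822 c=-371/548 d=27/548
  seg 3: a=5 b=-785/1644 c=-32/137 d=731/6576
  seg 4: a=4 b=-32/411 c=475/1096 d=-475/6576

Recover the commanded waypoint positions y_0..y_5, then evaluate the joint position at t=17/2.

y_0 = S_0(0) = a_0 = -1
y_1 = S_1(0) = a_1 = -2
y_2 = S_2(0) = a_2 = 3
y_3 = S_3(0) = a_3 = 5
y_4 = S_4(0) = a_4 = 4
y_5 = S_4(2) = 5
t_q=17/2 is in segment 3 (τ=1/2); S_3(τ)=82713/17536

y_0=-1 y_1=-2 y_2=3 y_3=5 y_4=4 y_5=5
S(17/2) = 82713/17536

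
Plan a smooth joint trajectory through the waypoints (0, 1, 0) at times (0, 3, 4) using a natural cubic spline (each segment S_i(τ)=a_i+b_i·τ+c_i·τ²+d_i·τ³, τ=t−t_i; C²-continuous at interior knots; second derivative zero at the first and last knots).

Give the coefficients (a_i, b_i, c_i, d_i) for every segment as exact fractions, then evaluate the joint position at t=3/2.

Δ: Δ0=1/3, Δ1=-1
row 1: diag=8, rhs=-8; c'=1/8, d'=-1
back: M1=-1
M: M0=0, M1=-1, M2=0
seg 0: a=0, c=M0/2=0, d=(M1−M0)/(6·3)=-1/18, b=Δ0−h0·(2M0+M1)/6=5/6
seg 1: a=1, c=M1/2=-1/2, d=(M2−M1)/(6·1)=1/6, b=Δ1−h1·(2M1+M2)/6=-2/3
t_q=3/2 → seg 0, τ=3/2; S=0+5/6·τ+0·τ²+-1/18·τ³=17/16

  seg 0: a=0 b=5/6 c=0 d=-1/18
  seg 1: a=1 b=-2/3 c=-1/2 d=1/6
S(3/2) = 17/16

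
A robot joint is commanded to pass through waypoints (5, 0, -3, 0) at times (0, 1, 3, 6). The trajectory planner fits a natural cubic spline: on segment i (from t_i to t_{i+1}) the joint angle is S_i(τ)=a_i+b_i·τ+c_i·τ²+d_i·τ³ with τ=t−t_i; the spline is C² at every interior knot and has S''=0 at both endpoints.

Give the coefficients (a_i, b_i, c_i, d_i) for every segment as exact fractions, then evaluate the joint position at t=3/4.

Δ: Δ0=-5, Δ1=-3/2, Δ2=1
row 1: diag=6, rhs=21; c'=1/3, d'=7/2
row 2: denom=10−2·1/3=28/3; d'=(15−2·7/2)/(28/3)=6/7
back: M2=6/7
back: M1=7/2−1/3·6/7=45/14
M: M0=0, M1=45/14, M2=6/7, M3=0
seg 0: a=5, c=M0/2=0, d=(M1−M0)/(6·1)=15/28, b=Δ0−h0·(2M0+M1)/6=-155/28
seg 1: a=0, c=M1/2=45/28, d=(M2−M1)/(6·2)=-11/56, b=Δ1−h1·(2M1+M2)/6=-55/14
seg 2: a=-3, c=M2/2=3/7, d=(M3−M2)/(6·3)=-1/21, b=Δ2−h2·(2M2+M3)/6=1/7
t_q=3/4 → seg 0, τ=3/4; S=5+-155/28·τ+0·τ²+15/28·τ³=275/256

  seg 0: a=5 b=-155/28 c=0 d=15/28
  seg 1: a=0 b=-55/14 c=45/28 d=-11/56
  seg 2: a=-3 b=1/7 c=3/7 d=-1/21
S(3/4) = 275/256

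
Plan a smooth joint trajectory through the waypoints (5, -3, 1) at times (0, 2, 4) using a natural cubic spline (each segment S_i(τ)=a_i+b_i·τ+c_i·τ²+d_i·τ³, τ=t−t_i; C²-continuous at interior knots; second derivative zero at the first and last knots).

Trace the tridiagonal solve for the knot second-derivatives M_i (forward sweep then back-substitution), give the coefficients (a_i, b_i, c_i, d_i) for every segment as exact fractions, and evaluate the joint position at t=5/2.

  seg 0: a=5 b=-11/2 c=0 d=3/8
  seg 1: a=-3 b=-1 c=9/4 d=-3/8
S(5/2) = -191/64

Δ: Δ0=-4, Δ1=2
row 1: diag=8, rhs=36; c'=1/4, d'=9/2
back: M1=9/2
M: M0=0, M1=9/2, M2=0
seg 0: a=5, c=M0/2=0, d=(M1−M0)/(6·2)=3/8, b=Δ0−h0·(2M0+M1)/6=-11/2
seg 1: a=-3, c=M1/2=9/4, d=(M2−M1)/(6·2)=-3/8, b=Δ1−h1·(2M1+M2)/6=-1
t_q=5/2 → seg 1, τ=1/2; S=-3+-1·τ+9/4·τ²+-3/8·τ³=-191/64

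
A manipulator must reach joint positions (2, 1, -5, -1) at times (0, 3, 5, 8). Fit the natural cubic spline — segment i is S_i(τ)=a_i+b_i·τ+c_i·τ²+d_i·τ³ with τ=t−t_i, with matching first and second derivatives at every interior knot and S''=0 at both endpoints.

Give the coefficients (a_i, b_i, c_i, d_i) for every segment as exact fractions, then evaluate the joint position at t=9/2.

Δ: Δ0=-1/3, Δ1=-3, Δ2=4/3
row 1: diag=10, rhs=-16; c'=1/5, d'=-8/5
row 2: denom=10−2·1/5=48/5; d'=(26−2·-8/5)/(48/5)=73/24
back: M2=73/24
back: M1=-8/5−1/5·73/24=-53/24
M: M0=0, M1=-53/24, M2=73/24, M3=0
seg 0: a=2, c=M0/2=0, d=(M1−M0)/(6·3)=-53/432, b=Δ0−h0·(2M0+M1)/6=37/48
seg 1: a=1, c=M1/2=-53/48, d=(M2−M1)/(6·2)=7/16, b=Δ1−h1·(2M1+M2)/6=-61/24
seg 2: a=-5, c=M2/2=73/48, d=(M3−M2)/(6·3)=-73/432, b=Δ2−h2·(2M2+M3)/6=-41/24
t_q=9/2 → seg 1, τ=3/2; S=1+-61/24·τ+-53/48·τ²+7/16·τ³=-489/128

  seg 0: a=2 b=37/48 c=0 d=-53/432
  seg 1: a=1 b=-61/24 c=-53/48 d=7/16
  seg 2: a=-5 b=-41/24 c=73/48 d=-73/432
S(9/2) = -489/128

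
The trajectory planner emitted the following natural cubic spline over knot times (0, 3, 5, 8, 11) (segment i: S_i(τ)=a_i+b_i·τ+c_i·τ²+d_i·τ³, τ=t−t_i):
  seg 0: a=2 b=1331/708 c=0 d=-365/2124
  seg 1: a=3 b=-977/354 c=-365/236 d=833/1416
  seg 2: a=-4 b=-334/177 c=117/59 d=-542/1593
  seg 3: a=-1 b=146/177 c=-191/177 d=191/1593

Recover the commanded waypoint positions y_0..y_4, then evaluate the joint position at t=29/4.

y_0=2 y_1=3 y_2=-4 y_3=-1 y_4=-5
S(29/4) = -3931/1888

y_0 = S_0(0) = a_0 = 2
y_1 = S_1(0) = a_1 = 3
y_2 = S_2(0) = a_2 = -4
y_3 = S_3(0) = a_3 = -1
y_4 = S_3(3) = -5
t_q=29/4 is in segment 2 (τ=9/4); S_2(τ)=-3931/1888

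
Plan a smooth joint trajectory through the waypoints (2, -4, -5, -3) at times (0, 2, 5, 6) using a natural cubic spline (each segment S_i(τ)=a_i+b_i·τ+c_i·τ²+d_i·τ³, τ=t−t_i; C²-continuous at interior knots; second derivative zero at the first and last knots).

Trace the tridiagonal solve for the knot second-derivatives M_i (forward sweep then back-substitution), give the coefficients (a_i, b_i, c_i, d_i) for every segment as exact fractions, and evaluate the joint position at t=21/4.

  seg 0: a=2 b=-725/213 c=0 d=43/426
  seg 1: a=-4 b=-467/213 c=43/71 d=1/213
  seg 2: a=-5 b=334/213 c=46/71 d=-46/213
S(21/4) = -10385/2272

Δ: Δ0=-3, Δ1=-1/3, Δ2=2
row 1: diag=10, rhs=16; c'=3/10, d'=8/5
row 2: denom=8−3·3/10=71/10; d'=(14−3·8/5)/(71/10)=92/71
back: M2=92/71
back: M1=8/5−3/10·92/71=86/71
M: M0=0, M1=86/71, M2=92/71, M3=0
seg 0: a=2, c=M0/2=0, d=(M1−M0)/(6·2)=43/426, b=Δ0−h0·(2M0+M1)/6=-725/213
seg 1: a=-4, c=M1/2=43/71, d=(M2−M1)/(6·3)=1/213, b=Δ1−h1·(2M1+M2)/6=-467/213
seg 2: a=-5, c=M2/2=46/71, d=(M3−M2)/(6·1)=-46/213, b=Δ2−h2·(2M2+M3)/6=334/213
t_q=21/4 → seg 2, τ=1/4; S=-5+334/213·τ+46/71·τ²+-46/213·τ³=-10385/2272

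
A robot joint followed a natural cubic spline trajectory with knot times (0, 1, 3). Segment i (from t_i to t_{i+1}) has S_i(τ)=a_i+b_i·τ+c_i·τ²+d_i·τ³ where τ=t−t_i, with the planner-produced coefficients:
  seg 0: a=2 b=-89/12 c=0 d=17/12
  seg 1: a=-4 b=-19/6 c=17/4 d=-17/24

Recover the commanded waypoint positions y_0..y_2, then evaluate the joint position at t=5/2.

y_0=2 y_1=-4 y_2=1
S(5/2) = -101/64

y_0 = S_0(0) = a_0 = 2
y_1 = S_1(0) = a_1 = -4
y_2 = S_1(2) = 1
t_q=5/2 is in segment 1 (τ=3/2); S_1(τ)=-101/64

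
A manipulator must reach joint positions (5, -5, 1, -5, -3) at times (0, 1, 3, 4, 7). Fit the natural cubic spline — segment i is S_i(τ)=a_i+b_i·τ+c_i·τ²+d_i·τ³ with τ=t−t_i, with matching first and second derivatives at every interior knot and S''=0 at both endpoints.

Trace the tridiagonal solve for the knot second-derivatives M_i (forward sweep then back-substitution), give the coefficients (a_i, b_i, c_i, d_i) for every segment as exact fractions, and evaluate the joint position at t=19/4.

Δ: Δ0=-10, Δ1=3, Δ2=-6, Δ3=2/3
row 1: diag=6, rhs=78; c'=1/3, d'=13
row 2: denom=6−2·1/3=16/3; d'=(-54−2·13)/(16/3)=-15
row 3: denom=8−1·3/16=125/16; d'=(40−1·-15)/(125/16)=176/25
back: M3=176/25
back: M2=-15−3/16·176/25=-408/25
back: M1=13−1/3·-408/25=461/25
M: M0=0, M1=461/25, M2=-408/25, M3=176/25, M4=0
seg 0: a=5, c=M0/2=0, d=(M1−M0)/(6·1)=461/150, b=Δ0−h0·(2M0+M1)/6=-1961/150
seg 1: a=-5, c=M1/2=461/50, d=(M2−M1)/(6·2)=-869/300, b=Δ1−h1·(2M1+M2)/6=-289/75
seg 2: a=1, c=M2/2=-204/25, d=(M3−M2)/(6·1)=292/75, b=Δ2−h2·(2M2+M3)/6=-26/15
seg 3: a=-5, c=M3/2=88/25, d=(M4−M3)/(6·3)=-88/225, b=Δ3−h3·(2M3+M4)/6=-478/75
t_q=19/4 → seg 3, τ=3/4; S=-5+-478/75·τ+88/25·τ²+-88/225·τ³=-1593/200

  seg 0: a=5 b=-1961/150 c=0 d=461/150
  seg 1: a=-5 b=-289/75 c=461/50 d=-869/300
  seg 2: a=1 b=-26/15 c=-204/25 d=292/75
  seg 3: a=-5 b=-478/75 c=88/25 d=-88/225
S(19/4) = -1593/200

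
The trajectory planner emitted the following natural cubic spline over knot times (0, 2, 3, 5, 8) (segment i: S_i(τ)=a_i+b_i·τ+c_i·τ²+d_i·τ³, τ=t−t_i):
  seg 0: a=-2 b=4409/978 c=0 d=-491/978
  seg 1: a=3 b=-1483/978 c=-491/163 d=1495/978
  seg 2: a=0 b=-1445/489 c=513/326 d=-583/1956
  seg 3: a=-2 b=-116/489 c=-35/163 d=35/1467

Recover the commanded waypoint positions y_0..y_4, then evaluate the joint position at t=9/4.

y_0 = S_0(0) = a_0 = -2
y_1 = S_1(0) = a_1 = 3
y_2 = S_2(0) = a_2 = 0
y_3 = S_3(0) = a_3 = -2
y_4 = S_3(3) = -4
t_q=9/4 is in segment 1 (τ=1/4); S_1(τ)=51253/20864

y_0=-2 y_1=3 y_2=0 y_3=-2 y_4=-4
S(9/4) = 51253/20864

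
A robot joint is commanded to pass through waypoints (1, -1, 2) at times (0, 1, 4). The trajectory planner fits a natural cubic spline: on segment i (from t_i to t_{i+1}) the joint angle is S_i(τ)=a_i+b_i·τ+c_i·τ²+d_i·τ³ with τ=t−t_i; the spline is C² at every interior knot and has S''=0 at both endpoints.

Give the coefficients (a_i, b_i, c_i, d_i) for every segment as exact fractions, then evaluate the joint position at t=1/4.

Δ: Δ0=-2, Δ1=1
row 1: diag=8, rhs=18; c'=3/8, d'=9/4
back: M1=9/4
M: M0=0, M1=9/4, M2=0
seg 0: a=1, c=M0/2=0, d=(M1−M0)/(6·1)=3/8, b=Δ0−h0·(2M0+M1)/6=-19/8
seg 1: a=-1, c=M1/2=9/8, d=(M2−M1)/(6·3)=-1/8, b=Δ1−h1·(2M1+M2)/6=-5/4
t_q=1/4 → seg 0, τ=1/4; S=1+-19/8·τ+0·τ²+3/8·τ³=211/512

  seg 0: a=1 b=-19/8 c=0 d=3/8
  seg 1: a=-1 b=-5/4 c=9/8 d=-1/8
S(1/4) = 211/512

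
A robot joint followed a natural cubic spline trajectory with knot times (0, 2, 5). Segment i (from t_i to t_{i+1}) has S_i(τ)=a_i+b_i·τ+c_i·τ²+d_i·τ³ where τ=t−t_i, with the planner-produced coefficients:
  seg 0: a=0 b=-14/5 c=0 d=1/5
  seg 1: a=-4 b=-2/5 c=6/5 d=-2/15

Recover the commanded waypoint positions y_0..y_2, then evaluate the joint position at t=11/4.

y_0=0 y_1=-4 y_2=2
S(11/4) = -589/160

y_0 = S_0(0) = a_0 = 0
y_1 = S_1(0) = a_1 = -4
y_2 = S_1(3) = 2
t_q=11/4 is in segment 1 (τ=3/4); S_1(τ)=-589/160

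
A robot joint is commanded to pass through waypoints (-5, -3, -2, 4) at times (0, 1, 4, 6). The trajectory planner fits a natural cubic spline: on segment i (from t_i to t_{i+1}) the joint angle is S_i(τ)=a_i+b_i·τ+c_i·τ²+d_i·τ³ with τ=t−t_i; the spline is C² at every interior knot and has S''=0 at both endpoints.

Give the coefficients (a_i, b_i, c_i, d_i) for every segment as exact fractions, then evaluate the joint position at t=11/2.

  seg 0: a=-5 b=500/213 c=0 d=-74/213
  seg 1: a=-3 b=278/213 c=-74/71 d=17/71
  seg 2: a=-2 b=323/213 c=79/71 d=-79/426
S(11/2) = 2445/1136

Δ: Δ0=2, Δ1=1/3, Δ2=3
row 1: diag=8, rhs=-10; c'=3/8, d'=-5/4
row 2: denom=10−3·3/8=71/8; d'=(16−3·-5/4)/(71/8)=158/71
back: M2=158/71
back: M1=-5/4−3/8·158/71=-148/71
M: M0=0, M1=-148/71, M2=158/71, M3=0
seg 0: a=-5, c=M0/2=0, d=(M1−M0)/(6·1)=-74/213, b=Δ0−h0·(2M0+M1)/6=500/213
seg 1: a=-3, c=M1/2=-74/71, d=(M2−M1)/(6·3)=17/71, b=Δ1−h1·(2M1+M2)/6=278/213
seg 2: a=-2, c=M2/2=79/71, d=(M3−M2)/(6·2)=-79/426, b=Δ2−h2·(2M2+M3)/6=323/213
t_q=11/2 → seg 2, τ=3/2; S=-2+323/213·τ+79/71·τ²+-79/426·τ³=2445/1136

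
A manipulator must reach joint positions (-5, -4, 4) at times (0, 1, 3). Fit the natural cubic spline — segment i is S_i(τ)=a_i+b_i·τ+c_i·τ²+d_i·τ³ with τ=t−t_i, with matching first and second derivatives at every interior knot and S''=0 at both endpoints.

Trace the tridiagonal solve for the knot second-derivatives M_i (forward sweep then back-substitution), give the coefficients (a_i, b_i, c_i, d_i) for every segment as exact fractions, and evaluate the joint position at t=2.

  seg 0: a=-5 b=1/2 c=0 d=1/2
  seg 1: a=-4 b=2 c=3/2 d=-1/4
S(2) = -3/4

Δ: Δ0=1, Δ1=4
row 1: diag=6, rhs=18; c'=1/3, d'=3
back: M1=3
M: M0=0, M1=3, M2=0
seg 0: a=-5, c=M0/2=0, d=(M1−M0)/(6·1)=1/2, b=Δ0−h0·(2M0+M1)/6=1/2
seg 1: a=-4, c=M1/2=3/2, d=(M2−M1)/(6·2)=-1/4, b=Δ1−h1·(2M1+M2)/6=2
t_q=2 → seg 1, τ=1; S=-4+2·τ+3/2·τ²+-1/4·τ³=-3/4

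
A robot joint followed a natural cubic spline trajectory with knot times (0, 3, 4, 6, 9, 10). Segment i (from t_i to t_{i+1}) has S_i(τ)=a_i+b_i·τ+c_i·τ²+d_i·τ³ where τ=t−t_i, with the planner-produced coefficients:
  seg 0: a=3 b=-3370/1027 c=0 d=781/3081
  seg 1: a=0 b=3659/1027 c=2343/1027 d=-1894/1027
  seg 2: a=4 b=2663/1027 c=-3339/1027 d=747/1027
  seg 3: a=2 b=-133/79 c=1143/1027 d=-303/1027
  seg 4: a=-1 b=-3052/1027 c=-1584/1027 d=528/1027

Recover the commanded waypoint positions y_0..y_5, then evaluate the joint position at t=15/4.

y_0 = S_0(0) = a_0 = 3
y_1 = S_1(0) = a_1 = 0
y_2 = S_2(0) = a_2 = 4
y_3 = S_3(0) = a_3 = 2
y_4 = S_4(0) = a_4 = -1
y_5 = S_4(1) = -5
t_q=15/4 is in segment 1 (τ=3/4); S_1(τ)=104421/32864

y_0=3 y_1=0 y_2=4 y_3=2 y_4=-1 y_5=-5
S(15/4) = 104421/32864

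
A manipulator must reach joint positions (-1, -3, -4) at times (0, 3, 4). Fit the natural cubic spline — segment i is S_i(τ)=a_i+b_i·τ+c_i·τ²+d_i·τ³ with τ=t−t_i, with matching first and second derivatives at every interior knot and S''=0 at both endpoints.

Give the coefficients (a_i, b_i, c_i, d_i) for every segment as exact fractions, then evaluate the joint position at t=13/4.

Δ: Δ0=-2/3, Δ1=-1
row 1: diag=8, rhs=-2; c'=1/8, d'=-1/4
back: M1=-1/4
M: M0=0, M1=-1/4, M2=0
seg 0: a=-1, c=M0/2=0, d=(M1−M0)/(6·3)=-1/72, b=Δ0−h0·(2M0+M1)/6=-13/24
seg 1: a=-3, c=M1/2=-1/8, d=(M2−M1)/(6·1)=1/24, b=Δ1−h1·(2M1+M2)/6=-11/12
t_q=13/4 → seg 1, τ=1/4; S=-3+-11/12·τ+-1/8·τ²+1/24·τ³=-1657/512

  seg 0: a=-1 b=-13/24 c=0 d=-1/72
  seg 1: a=-3 b=-11/12 c=-1/8 d=1/24
S(13/4) = -1657/512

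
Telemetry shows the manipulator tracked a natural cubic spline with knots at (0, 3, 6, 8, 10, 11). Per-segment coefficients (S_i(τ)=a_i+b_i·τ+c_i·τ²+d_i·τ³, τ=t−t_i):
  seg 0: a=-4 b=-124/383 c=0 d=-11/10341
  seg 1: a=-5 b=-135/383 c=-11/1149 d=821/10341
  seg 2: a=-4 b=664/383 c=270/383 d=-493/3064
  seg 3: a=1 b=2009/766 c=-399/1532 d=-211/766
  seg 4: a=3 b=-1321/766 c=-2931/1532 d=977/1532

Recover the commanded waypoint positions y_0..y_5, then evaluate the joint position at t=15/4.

y_0=-4 y_1=-5 y_2=-4 y_3=1 y_4=3 y_5=0
S(15/4) = -128351/24512

y_0 = S_0(0) = a_0 = -4
y_1 = S_1(0) = a_1 = -5
y_2 = S_2(0) = a_2 = -4
y_3 = S_3(0) = a_3 = 1
y_4 = S_4(0) = a_4 = 3
y_5 = S_4(1) = 0
t_q=15/4 is in segment 1 (τ=3/4); S_1(τ)=-128351/24512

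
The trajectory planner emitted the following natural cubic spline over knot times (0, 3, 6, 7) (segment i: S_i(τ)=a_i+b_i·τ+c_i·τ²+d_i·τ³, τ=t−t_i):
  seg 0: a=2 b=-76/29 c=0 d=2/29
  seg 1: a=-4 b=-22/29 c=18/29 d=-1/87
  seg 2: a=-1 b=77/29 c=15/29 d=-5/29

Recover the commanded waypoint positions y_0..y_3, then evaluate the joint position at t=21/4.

y_0 = S_0(0) = a_0 = 2
y_1 = S_1(0) = a_1 = -4
y_2 = S_2(0) = a_2 = -1
y_3 = S_2(1) = 2
t_q=21/4 is in segment 1 (τ=9/4); S_1(τ)=-5003/1856

y_0=2 y_1=-4 y_2=-1 y_3=2
S(21/4) = -5003/1856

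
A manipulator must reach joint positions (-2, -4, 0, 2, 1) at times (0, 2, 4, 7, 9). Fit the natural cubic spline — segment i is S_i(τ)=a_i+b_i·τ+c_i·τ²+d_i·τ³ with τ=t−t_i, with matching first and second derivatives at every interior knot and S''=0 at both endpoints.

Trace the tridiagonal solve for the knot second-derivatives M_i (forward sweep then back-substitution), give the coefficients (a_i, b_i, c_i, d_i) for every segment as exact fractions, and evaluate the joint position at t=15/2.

Δ: Δ0=-1, Δ1=2, Δ2=2/3, Δ3=-1/2
row 1: diag=8, rhs=18; c'=1/4, d'=9/4
row 2: denom=10−2·1/4=19/2; d'=(-8−2·9/4)/(19/2)=-25/19
row 3: denom=10−3·6/19=172/19; d'=(-7−3·-25/19)/(172/19)=-29/86
back: M3=-29/86
back: M2=-25/19−6/19·-29/86=-52/43
back: M1=9/4−1/4·-52/43=439/172
M: M0=0, M1=439/172, M2=-52/43, M3=-29/86, M4=0
seg 0: a=-2, c=M0/2=0, d=(M1−M0)/(6·2)=439/2064, b=Δ0−h0·(2M0+M1)/6=-955/516
seg 1: a=-4, c=M1/2=439/344, d=(M2−M1)/(6·2)=-647/2064, b=Δ1−h1·(2M1+M2)/6=181/258
seg 2: a=0, c=M2/2=-26/43, d=(M3−M2)/(6·3)=25/516, b=Δ2−h2·(2M2+M3)/6=1055/516
seg 3: a=2, c=M3/2=-29/172, d=(M4−M3)/(6·2)=29/1032, b=Δ3−h3·(2M3+M4)/6=-71/258
t_q=15/2 → seg 3, τ=1/2; S=2+-71/258·τ+-29/172·τ²+29/1032·τ³=5019/2752

  seg 0: a=-2 b=-955/516 c=0 d=439/2064
  seg 1: a=-4 b=181/258 c=439/344 d=-647/2064
  seg 2: a=0 b=1055/516 c=-26/43 d=25/516
  seg 3: a=2 b=-71/258 c=-29/172 d=29/1032
S(15/2) = 5019/2752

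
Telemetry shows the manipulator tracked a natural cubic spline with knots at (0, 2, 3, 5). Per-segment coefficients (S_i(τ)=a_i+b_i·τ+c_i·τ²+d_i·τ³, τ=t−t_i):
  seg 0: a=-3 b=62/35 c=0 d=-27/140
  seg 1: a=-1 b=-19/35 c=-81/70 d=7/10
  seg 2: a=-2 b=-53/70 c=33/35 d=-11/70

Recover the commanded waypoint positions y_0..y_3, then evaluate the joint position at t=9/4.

y_0 = S_0(0) = a_0 = -3
y_1 = S_1(0) = a_1 = -1
y_2 = S_2(0) = a_2 = -2
y_3 = S_2(2) = -1
t_q=9/4 is in segment 1 (τ=1/4); S_1(τ)=-5363/4480

y_0=-3 y_1=-1 y_2=-2 y_3=-1
S(9/4) = -5363/4480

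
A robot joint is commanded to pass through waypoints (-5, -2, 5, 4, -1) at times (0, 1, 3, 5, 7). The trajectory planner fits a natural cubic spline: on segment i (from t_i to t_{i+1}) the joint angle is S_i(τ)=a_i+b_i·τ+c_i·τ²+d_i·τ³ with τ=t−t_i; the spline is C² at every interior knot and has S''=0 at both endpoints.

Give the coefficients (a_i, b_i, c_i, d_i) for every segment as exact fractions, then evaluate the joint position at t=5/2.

Δ: Δ0=3, Δ1=7/2, Δ2=-1/2, Δ3=-5/2
row 1: diag=6, rhs=3; c'=1/3, d'=1/2
row 2: denom=8−2·1/3=22/3; d'=(-24−2·1/2)/(22/3)=-75/22
row 3: denom=8−2·3/11=82/11; d'=(-12−2·-75/22)/(82/11)=-57/82
back: M3=-57/82
back: M2=-75/22−3/11·-57/82=-132/41
back: M1=1/2−1/3·-132/41=129/82
M: M0=0, M1=129/82, M2=-132/41, M3=-57/82, M4=0
seg 0: a=-5, c=M0/2=0, d=(M1−M0)/(6·1)=43/164, b=Δ0−h0·(2M0+M1)/6=449/164
seg 1: a=-2, c=M1/2=129/164, d=(M2−M1)/(6·2)=-131/328, b=Δ1−h1·(2M1+M2)/6=289/82
seg 2: a=5, c=M2/2=-66/41, d=(M3−M2)/(6·2)=69/328, b=Δ2−h2·(2M2+M3)/6=77/41
seg 3: a=4, c=M3/2=-57/164, d=(M4−M3)/(6·2)=19/328, b=Δ3−h3·(2M3+M4)/6=-167/82
t_q=5/2 → seg 1, τ=3/2; S=-2+289/82·τ+129/164·τ²+-131/328·τ³=9731/2624

  seg 0: a=-5 b=449/164 c=0 d=43/164
  seg 1: a=-2 b=289/82 c=129/164 d=-131/328
  seg 2: a=5 b=77/41 c=-66/41 d=69/328
  seg 3: a=4 b=-167/82 c=-57/164 d=19/328
S(5/2) = 9731/2624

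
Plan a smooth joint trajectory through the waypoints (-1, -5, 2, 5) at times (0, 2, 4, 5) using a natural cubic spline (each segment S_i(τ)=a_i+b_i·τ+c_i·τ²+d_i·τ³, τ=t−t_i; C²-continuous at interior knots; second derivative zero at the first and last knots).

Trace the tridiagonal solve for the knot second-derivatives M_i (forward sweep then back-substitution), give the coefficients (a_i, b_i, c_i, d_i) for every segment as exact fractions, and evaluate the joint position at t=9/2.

  seg 0: a=-1 b=-39/11 c=0 d=17/44
  seg 1: a=-5 b=12/11 c=51/22 d=-49/88
  seg 2: a=2 b=81/22 c=-45/44 d=15/44
S(9/2) = 1277/352

Δ: Δ0=-2, Δ1=7/2, Δ2=3
row 1: diag=8, rhs=33; c'=1/4, d'=33/8
row 2: denom=6−2·1/4=11/2; d'=(-3−2·33/8)/(11/2)=-45/22
back: M2=-45/22
back: M1=33/8−1/4·-45/22=51/11
M: M0=0, M1=51/11, M2=-45/22, M3=0
seg 0: a=-1, c=M0/2=0, d=(M1−M0)/(6·2)=17/44, b=Δ0−h0·(2M0+M1)/6=-39/11
seg 1: a=-5, c=M1/2=51/22, d=(M2−M1)/(6·2)=-49/88, b=Δ1−h1·(2M1+M2)/6=12/11
seg 2: a=2, c=M2/2=-45/44, d=(M3−M2)/(6·1)=15/44, b=Δ2−h2·(2M2+M3)/6=81/22
t_q=9/2 → seg 2, τ=1/2; S=2+81/22·τ+-45/44·τ²+15/44·τ³=1277/352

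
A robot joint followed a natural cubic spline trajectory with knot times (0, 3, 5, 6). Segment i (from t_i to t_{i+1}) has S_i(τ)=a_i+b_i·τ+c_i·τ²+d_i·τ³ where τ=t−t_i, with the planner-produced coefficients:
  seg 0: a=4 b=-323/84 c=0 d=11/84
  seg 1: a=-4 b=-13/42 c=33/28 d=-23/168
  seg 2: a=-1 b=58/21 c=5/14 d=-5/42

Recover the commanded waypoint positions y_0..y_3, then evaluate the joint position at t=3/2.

y_0=4 y_1=-4 y_2=-1 y_3=2
S(3/2) = -297/224

y_0 = S_0(0) = a_0 = 4
y_1 = S_1(0) = a_1 = -4
y_2 = S_2(0) = a_2 = -1
y_3 = S_2(1) = 2
t_q=3/2 is in segment 0 (τ=3/2); S_0(τ)=-297/224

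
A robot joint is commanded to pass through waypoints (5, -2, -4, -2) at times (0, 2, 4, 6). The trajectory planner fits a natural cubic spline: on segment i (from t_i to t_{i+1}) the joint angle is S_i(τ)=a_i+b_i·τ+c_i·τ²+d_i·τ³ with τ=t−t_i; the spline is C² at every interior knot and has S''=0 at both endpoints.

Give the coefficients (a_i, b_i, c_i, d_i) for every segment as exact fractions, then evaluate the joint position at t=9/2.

Δ: Δ0=-7/2, Δ1=-1, Δ2=1
row 1: diag=8, rhs=15; c'=1/4, d'=15/8
row 2: denom=8−2·1/4=15/2; d'=(12−2·15/8)/(15/2)=11/10
back: M2=11/10
back: M1=15/8−1/4·11/10=8/5
M: M0=0, M1=8/5, M2=11/10, M3=0
seg 0: a=5, c=M0/2=0, d=(M1−M0)/(6·2)=2/15, b=Δ0−h0·(2M0+M1)/6=-121/30
seg 1: a=-2, c=M1/2=4/5, d=(M2−M1)/(6·2)=-1/24, b=Δ1−h1·(2M1+M2)/6=-73/30
seg 2: a=-4, c=M2/2=11/20, d=(M3−M2)/(6·2)=-11/120, b=Δ2−h2·(2M2+M3)/6=4/15
t_q=9/2 → seg 2, τ=1/2; S=-4+4/15·τ+11/20·τ²+-11/120·τ³=-1197/320

  seg 0: a=5 b=-121/30 c=0 d=2/15
  seg 1: a=-2 b=-73/30 c=4/5 d=-1/24
  seg 2: a=-4 b=4/15 c=11/20 d=-11/120
S(9/2) = -1197/320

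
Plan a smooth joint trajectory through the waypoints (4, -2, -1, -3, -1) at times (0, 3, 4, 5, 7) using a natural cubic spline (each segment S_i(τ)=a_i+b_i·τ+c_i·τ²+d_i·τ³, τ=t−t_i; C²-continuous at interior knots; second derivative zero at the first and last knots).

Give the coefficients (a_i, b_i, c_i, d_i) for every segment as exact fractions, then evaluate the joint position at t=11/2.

  seg 0: a=4 b=-313/89 c=0 d=15/89
  seg 1: a=-2 b=92/89 c=135/89 d=-138/89
  seg 2: a=-1 b=-52/89 c=-279/89 d=153/89
  seg 3: a=-3 b=-151/89 c=180/89 d=-30/89
S(11/2) = -1205/356

Δ: Δ0=-2, Δ1=1, Δ2=-2, Δ3=1
row 1: diag=8, rhs=18; c'=1/8, d'=9/4
row 2: denom=4−1·1/8=31/8; d'=(-18−1·9/4)/(31/8)=-162/31
row 3: denom=6−1·8/31=178/31; d'=(18−1·-162/31)/(178/31)=360/89
back: M3=360/89
back: M2=-162/31−8/31·360/89=-558/89
back: M1=9/4−1/8·-558/89=270/89
M: M0=0, M1=270/89, M2=-558/89, M3=360/89, M4=0
seg 0: a=4, c=M0/2=0, d=(M1−M0)/(6·3)=15/89, b=Δ0−h0·(2M0+M1)/6=-313/89
seg 1: a=-2, c=M1/2=135/89, d=(M2−M1)/(6·1)=-138/89, b=Δ1−h1·(2M1+M2)/6=92/89
seg 2: a=-1, c=M2/2=-279/89, d=(M3−M2)/(6·1)=153/89, b=Δ2−h2·(2M2+M3)/6=-52/89
seg 3: a=-3, c=M3/2=180/89, d=(M4−M3)/(6·2)=-30/89, b=Δ3−h3·(2M3+M4)/6=-151/89
t_q=11/2 → seg 3, τ=1/2; S=-3+-151/89·τ+180/89·τ²+-30/89·τ³=-1205/356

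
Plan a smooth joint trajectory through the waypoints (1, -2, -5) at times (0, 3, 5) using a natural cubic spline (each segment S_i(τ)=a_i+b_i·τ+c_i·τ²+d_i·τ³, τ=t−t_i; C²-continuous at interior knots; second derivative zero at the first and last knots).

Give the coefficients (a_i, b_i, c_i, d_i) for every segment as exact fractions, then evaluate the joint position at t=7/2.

Δ: Δ0=-1, Δ1=-3/2
row 1: diag=10, rhs=-3; c'=1/5, d'=-3/10
back: M1=-3/10
M: M0=0, M1=-3/10, M2=0
seg 0: a=1, c=M0/2=0, d=(M1−M0)/(6·3)=-1/60, b=Δ0−h0·(2M0+M1)/6=-17/20
seg 1: a=-2, c=M1/2=-3/20, d=(M2−M1)/(6·2)=1/40, b=Δ1−h1·(2M1+M2)/6=-13/10
t_q=7/2 → seg 1, τ=1/2; S=-2+-13/10·τ+-3/20·τ²+1/40·τ³=-859/320

  seg 0: a=1 b=-17/20 c=0 d=-1/60
  seg 1: a=-2 b=-13/10 c=-3/20 d=1/40
S(7/2) = -859/320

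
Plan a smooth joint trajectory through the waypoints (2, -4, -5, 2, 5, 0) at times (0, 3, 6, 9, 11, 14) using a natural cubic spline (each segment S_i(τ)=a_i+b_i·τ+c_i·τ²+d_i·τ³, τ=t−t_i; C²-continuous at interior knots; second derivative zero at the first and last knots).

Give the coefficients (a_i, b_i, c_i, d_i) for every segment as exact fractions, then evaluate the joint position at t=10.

Δ: Δ0=-2, Δ1=-1/3, Δ2=7/3, Δ3=3/2, Δ4=-5/3
row 1: diag=12, rhs=10; c'=1/4, d'=5/6
row 2: denom=12−3·1/4=45/4; d'=(16−3·5/6)/(45/4)=6/5
row 3: denom=10−3·4/15=46/5; d'=(-5−3·6/5)/(46/5)=-43/46
row 4: denom=10−2·5/23=220/23; d'=(-19−2·-43/46)/(220/23)=-197/110
back: M4=-197/110
back: M3=-43/46−5/23·-197/110=-6/11
back: M2=6/5−4/15·-6/11=74/55
back: M1=5/6−1/4·74/55=82/165
M: M0=0, M1=82/165, M2=74/55, M3=-6/11, M4=-197/110, M5=0
seg 0: a=2, c=M0/2=0, d=(M1−M0)/(6·3)=41/1485, b=Δ0−h0·(2M0+M1)/6=-371/165
seg 1: a=-4, c=M1/2=41/165, d=(M2−M1)/(6·3)=14/297, b=Δ1−h1·(2M1+M2)/6=-248/165
seg 2: a=-5, c=M2/2=37/55, d=(M3−M2)/(6·3)=-52/495, b=Δ2−h2·(2M2+M3)/6=208/165
seg 3: a=2, c=M3/2=-3/11, d=(M4−M3)/(6·2)=-137/1320, b=Δ3−h3·(2M3+M4)/6=406/165
seg 4: a=5, c=M4/2=-197/220, d=(M5−M4)/(6·3)=197/1980, b=Δ4−h4·(2M4+M5)/6=41/330
t_q=10 → seg 3, τ=1; S=2+406/165·τ+-3/11·τ²+-137/1320·τ³=1797/440

  seg 0: a=2 b=-371/165 c=0 d=41/1485
  seg 1: a=-4 b=-248/165 c=41/165 d=14/297
  seg 2: a=-5 b=208/165 c=37/55 d=-52/495
  seg 3: a=2 b=406/165 c=-3/11 d=-137/1320
  seg 4: a=5 b=41/330 c=-197/220 d=197/1980
S(10) = 1797/440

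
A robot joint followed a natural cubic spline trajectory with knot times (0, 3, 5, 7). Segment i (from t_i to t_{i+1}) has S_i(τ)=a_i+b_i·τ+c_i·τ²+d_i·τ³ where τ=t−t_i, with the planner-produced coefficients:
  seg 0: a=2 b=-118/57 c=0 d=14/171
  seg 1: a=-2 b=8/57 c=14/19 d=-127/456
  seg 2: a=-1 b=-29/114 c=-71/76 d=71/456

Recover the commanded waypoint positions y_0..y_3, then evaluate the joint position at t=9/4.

y_0 = S_0(0) = a_0 = 2
y_1 = S_1(0) = a_1 = -2
y_2 = S_2(0) = a_2 = -1
y_3 = S_2(2) = -4
t_q=9/4 is in segment 0 (τ=9/4); S_0(τ)=-1049/608

y_0=2 y_1=-2 y_2=-1 y_3=-4
S(9/4) = -1049/608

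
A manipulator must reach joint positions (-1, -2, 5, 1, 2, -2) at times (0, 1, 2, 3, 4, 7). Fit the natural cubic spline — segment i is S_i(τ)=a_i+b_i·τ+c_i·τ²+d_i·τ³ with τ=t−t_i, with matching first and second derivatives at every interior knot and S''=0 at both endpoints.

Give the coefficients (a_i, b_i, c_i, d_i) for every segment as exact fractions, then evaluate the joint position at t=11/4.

  seg 0: a=-1 b=-5233/1299 c=0 d=3934/1299
  seg 1: a=-2 b=6569/1299 c=3934/433 d=-9278/1299
  seg 2: a=5 b=2339/1299 c=-5344/433 d=8497/1299
  seg 3: a=1 b=-4234/1299 c=3153/433 d=-3926/1299
  seg 4: a=2 b=2906/1299 c=-773/433 d=773/3897
S(11/4) = 60073/27712

Δ: Δ0=-1, Δ1=7, Δ2=-4, Δ3=1, Δ4=-4/3
row 1: diag=4, rhs=48; c'=1/4, d'=12
row 2: denom=4−1·1/4=15/4; d'=(-66−1·12)/(15/4)=-104/5
row 3: denom=4−1·4/15=56/15; d'=(30−1·-104/5)/(56/15)=381/28
row 4: denom=8−1·15/56=433/56; d'=(-14−1·381/28)/(433/56)=-1546/433
back: M4=-1546/433
back: M3=381/28−15/56·-1546/433=6306/433
back: M2=-104/5−4/15·6306/433=-10688/433
back: M1=12−1/4·-10688/433=7868/433
M: M0=0, M1=7868/433, M2=-10688/433, M3=6306/433, M4=-1546/433, M5=0
seg 0: a=-1, c=M0/2=0, d=(M1−M0)/(6·1)=3934/1299, b=Δ0−h0·(2M0+M1)/6=-5233/1299
seg 1: a=-2, c=M1/2=3934/433, d=(M2−M1)/(6·1)=-9278/1299, b=Δ1−h1·(2M1+M2)/6=6569/1299
seg 2: a=5, c=M2/2=-5344/433, d=(M3−M2)/(6·1)=8497/1299, b=Δ2−h2·(2M2+M3)/6=2339/1299
seg 3: a=1, c=M3/2=3153/433, d=(M4−M3)/(6·1)=-3926/1299, b=Δ3−h3·(2M3+M4)/6=-4234/1299
seg 4: a=2, c=M4/2=-773/433, d=(M5−M4)/(6·3)=773/3897, b=Δ4−h4·(2M4+M5)/6=2906/1299
t_q=11/4 → seg 2, τ=3/4; S=5+2339/1299·τ+-5344/433·τ²+8497/1299·τ³=60073/27712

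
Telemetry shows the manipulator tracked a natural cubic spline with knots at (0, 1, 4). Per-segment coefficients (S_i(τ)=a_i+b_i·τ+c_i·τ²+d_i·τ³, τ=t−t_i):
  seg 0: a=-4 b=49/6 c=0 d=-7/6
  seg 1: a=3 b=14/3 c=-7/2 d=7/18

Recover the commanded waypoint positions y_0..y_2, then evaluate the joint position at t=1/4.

y_0 = S_0(0) = a_0 = -4
y_1 = S_1(0) = a_1 = 3
y_2 = S_1(3) = -4
t_q=1/4 is in segment 0 (τ=1/4); S_0(τ)=-253/128

y_0=-4 y_1=3 y_2=-4
S(1/4) = -253/128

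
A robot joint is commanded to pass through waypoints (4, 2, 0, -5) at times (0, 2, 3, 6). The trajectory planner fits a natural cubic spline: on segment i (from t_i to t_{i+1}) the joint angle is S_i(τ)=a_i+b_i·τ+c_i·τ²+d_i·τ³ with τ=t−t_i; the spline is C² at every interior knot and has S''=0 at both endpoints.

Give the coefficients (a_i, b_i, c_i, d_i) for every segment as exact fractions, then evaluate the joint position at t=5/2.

Δ: Δ0=-1, Δ1=-2, Δ2=-5/3
row 1: diag=6, rhs=-6; c'=1/6, d'=-1
row 2: denom=8−1·1/6=47/6; d'=(2−1·-1)/(47/6)=18/47
back: M2=18/47
back: M1=-1−1/6·18/47=-50/47
M: M0=0, M1=-50/47, M2=18/47, M3=0
seg 0: a=4, c=M0/2=0, d=(M1−M0)/(6·2)=-25/282, b=Δ0−h0·(2M0+M1)/6=-91/141
seg 1: a=2, c=M1/2=-25/47, d=(M2−M1)/(6·1)=34/141, b=Δ1−h1·(2M1+M2)/6=-241/141
seg 2: a=0, c=M2/2=9/47, d=(M3−M2)/(6·3)=-1/47, b=Δ2−h2·(2M2+M3)/6=-289/141
t_q=5/2 → seg 1, τ=1/2; S=2+-241/141·τ+-25/47·τ²+34/141·τ³=49/47

  seg 0: a=4 b=-91/141 c=0 d=-25/282
  seg 1: a=2 b=-241/141 c=-25/47 d=34/141
  seg 2: a=0 b=-289/141 c=9/47 d=-1/47
S(5/2) = 49/47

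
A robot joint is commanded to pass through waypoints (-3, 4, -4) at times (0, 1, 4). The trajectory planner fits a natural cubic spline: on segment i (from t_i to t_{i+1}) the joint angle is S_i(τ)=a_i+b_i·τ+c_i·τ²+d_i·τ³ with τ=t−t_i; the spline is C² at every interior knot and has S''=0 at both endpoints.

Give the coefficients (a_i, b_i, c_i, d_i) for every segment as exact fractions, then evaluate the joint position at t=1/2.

Δ: Δ0=7, Δ1=-8/3
row 1: diag=8, rhs=-58; c'=3/8, d'=-29/4
back: M1=-29/4
M: M0=0, M1=-29/4, M2=0
seg 0: a=-3, c=M0/2=0, d=(M1−M0)/(6·1)=-29/24, b=Δ0−h0·(2M0+M1)/6=197/24
seg 1: a=4, c=M1/2=-29/8, d=(M2−M1)/(6·3)=29/72, b=Δ1−h1·(2M1+M2)/6=55/12
t_q=1/2 → seg 0, τ=1/2; S=-3+197/24·τ+0·τ²+-29/24·τ³=61/64

  seg 0: a=-3 b=197/24 c=0 d=-29/24
  seg 1: a=4 b=55/12 c=-29/8 d=29/72
S(1/2) = 61/64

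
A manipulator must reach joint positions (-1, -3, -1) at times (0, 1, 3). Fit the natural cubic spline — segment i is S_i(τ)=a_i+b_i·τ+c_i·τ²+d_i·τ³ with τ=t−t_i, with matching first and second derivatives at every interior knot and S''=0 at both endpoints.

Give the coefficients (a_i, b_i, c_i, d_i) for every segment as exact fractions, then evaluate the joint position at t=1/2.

Δ: Δ0=-2, Δ1=1
row 1: diag=6, rhs=18; c'=1/3, d'=3
back: M1=3
M: M0=0, M1=3, M2=0
seg 0: a=-1, c=M0/2=0, d=(M1−M0)/(6·1)=1/2, b=Δ0−h0·(2M0+M1)/6=-5/2
seg 1: a=-3, c=M1/2=3/2, d=(M2−M1)/(6·2)=-1/4, b=Δ1−h1·(2M1+M2)/6=-1
t_q=1/2 → seg 0, τ=1/2; S=-1+-5/2·τ+0·τ²+1/2·τ³=-35/16

  seg 0: a=-1 b=-5/2 c=0 d=1/2
  seg 1: a=-3 b=-1 c=3/2 d=-1/4
S(1/2) = -35/16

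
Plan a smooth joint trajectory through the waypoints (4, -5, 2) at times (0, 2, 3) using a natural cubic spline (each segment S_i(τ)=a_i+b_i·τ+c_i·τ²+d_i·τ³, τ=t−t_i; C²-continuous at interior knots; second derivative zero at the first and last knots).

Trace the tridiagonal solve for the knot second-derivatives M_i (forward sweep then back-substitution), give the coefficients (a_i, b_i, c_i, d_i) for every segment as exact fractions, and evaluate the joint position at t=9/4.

  seg 0: a=4 b=-25/3 c=0 d=23/24
  seg 1: a=-5 b=19/6 c=23/4 d=-23/12
S(9/4) = -993/256

Δ: Δ0=-9/2, Δ1=7
row 1: diag=6, rhs=69; c'=1/6, d'=23/2
back: M1=23/2
M: M0=0, M1=23/2, M2=0
seg 0: a=4, c=M0/2=0, d=(M1−M0)/(6·2)=23/24, b=Δ0−h0·(2M0+M1)/6=-25/3
seg 1: a=-5, c=M1/2=23/4, d=(M2−M1)/(6·1)=-23/12, b=Δ1−h1·(2M1+M2)/6=19/6
t_q=9/4 → seg 1, τ=1/4; S=-5+19/6·τ+23/4·τ²+-23/12·τ³=-993/256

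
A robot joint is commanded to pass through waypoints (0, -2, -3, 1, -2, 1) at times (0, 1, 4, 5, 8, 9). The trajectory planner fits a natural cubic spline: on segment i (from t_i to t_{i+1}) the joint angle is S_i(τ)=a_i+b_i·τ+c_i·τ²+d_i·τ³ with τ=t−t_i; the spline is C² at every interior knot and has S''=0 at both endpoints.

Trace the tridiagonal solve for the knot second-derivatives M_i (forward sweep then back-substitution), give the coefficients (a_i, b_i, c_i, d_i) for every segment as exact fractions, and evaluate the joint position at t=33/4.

  seg 0: a=0 b=-5771/2961 c=0 d=-151/2961
  seg 1: a=-2 b=-6224/2961 c=-151/987 d=6596/26649
  seg 2: a=-3 b=10846/2961 c=6143/2961 d=-245/141
  seg 3: a=1 b=7697/2961 c=-9292/2961 d=17218/26649
  seg 4: a=-2 b=3599/2961 c=2642/987 d=-2642/2961
S(33/4) = -6961/4512

Δ: Δ0=-2, Δ1=-1/3, Δ2=4, Δ3=-1, Δ4=3
row 1: diag=8, rhs=10; c'=3/8, d'=5/4
row 2: denom=8−3·3/8=55/8; d'=(26−3·5/4)/(55/8)=178/55
row 3: denom=8−1·8/55=432/55; d'=(-30−1·178/55)/(432/55)=-457/108
row 4: denom=8−3·55/144=329/48; d'=(24−3·-457/108)/(329/48)=5284/987
back: M4=5284/987
back: M3=-457/108−55/144·5284/987=-18584/2961
back: M2=178/55−8/55·-18584/2961=12286/2961
back: M1=5/4−3/8·12286/2961=-302/987
M: M0=0, M1=-302/987, M2=12286/2961, M3=-18584/2961, M4=5284/987, M5=0
seg 0: a=0, c=M0/2=0, d=(M1−M0)/(6·1)=-151/2961, b=Δ0−h0·(2M0+M1)/6=-5771/2961
seg 1: a=-2, c=M1/2=-151/987, d=(M2−M1)/(6·3)=6596/26649, b=Δ1−h1·(2M1+M2)/6=-6224/2961
seg 2: a=-3, c=M2/2=6143/2961, d=(M3−M2)/(6·1)=-245/141, b=Δ2−h2·(2M2+M3)/6=10846/2961
seg 3: a=1, c=M3/2=-9292/2961, d=(M4−M3)/(6·3)=17218/26649, b=Δ3−h3·(2M3+M4)/6=7697/2961
seg 4: a=-2, c=M4/2=2642/987, d=(M5−M4)/(6·1)=-2642/2961, b=Δ4−h4·(2M4+M5)/6=3599/2961
t_q=33/4 → seg 4, τ=1/4; S=-2+3599/2961·τ+2642/987·τ²+-2642/2961·τ³=-6961/4512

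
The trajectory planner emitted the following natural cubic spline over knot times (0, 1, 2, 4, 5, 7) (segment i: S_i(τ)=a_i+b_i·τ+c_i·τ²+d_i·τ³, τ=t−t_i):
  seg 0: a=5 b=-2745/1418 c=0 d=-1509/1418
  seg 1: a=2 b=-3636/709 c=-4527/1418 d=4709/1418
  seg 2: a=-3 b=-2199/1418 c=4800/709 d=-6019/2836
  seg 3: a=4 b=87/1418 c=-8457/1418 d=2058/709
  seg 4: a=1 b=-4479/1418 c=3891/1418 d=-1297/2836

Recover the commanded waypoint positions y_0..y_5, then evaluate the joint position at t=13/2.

y_0 = S_0(0) = a_0 = 5
y_1 = S_1(0) = a_1 = 2
y_2 = S_2(0) = a_2 = -3
y_3 = S_3(0) = a_3 = 4
y_4 = S_4(0) = a_4 = 1
y_5 = S_4(2) = 2
t_q=13/2 is in segment 4 (τ=3/2); S_4(τ)=20249/22688

y_0=5 y_1=2 y_2=-3 y_3=4 y_4=1 y_5=2
S(13/2) = 20249/22688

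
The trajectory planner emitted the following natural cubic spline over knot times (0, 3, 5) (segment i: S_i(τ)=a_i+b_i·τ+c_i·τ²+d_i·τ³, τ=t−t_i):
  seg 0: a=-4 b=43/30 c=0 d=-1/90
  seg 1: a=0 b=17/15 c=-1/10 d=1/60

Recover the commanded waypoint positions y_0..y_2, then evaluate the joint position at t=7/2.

y_0=-4 y_1=0 y_2=2
S(7/2) = 87/160

y_0 = S_0(0) = a_0 = -4
y_1 = S_1(0) = a_1 = 0
y_2 = S_1(2) = 2
t_q=7/2 is in segment 1 (τ=1/2); S_1(τ)=87/160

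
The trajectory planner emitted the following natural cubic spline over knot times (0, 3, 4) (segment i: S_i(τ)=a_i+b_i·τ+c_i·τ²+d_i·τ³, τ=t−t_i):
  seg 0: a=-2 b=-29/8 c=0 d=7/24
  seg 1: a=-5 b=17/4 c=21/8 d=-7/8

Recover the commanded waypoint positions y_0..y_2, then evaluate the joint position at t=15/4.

y_0=-2 y_1=-5 y_2=1
S(15/4) = -361/512

y_0 = S_0(0) = a_0 = -2
y_1 = S_1(0) = a_1 = -5
y_2 = S_1(1) = 1
t_q=15/4 is in segment 1 (τ=3/4); S_1(τ)=-361/512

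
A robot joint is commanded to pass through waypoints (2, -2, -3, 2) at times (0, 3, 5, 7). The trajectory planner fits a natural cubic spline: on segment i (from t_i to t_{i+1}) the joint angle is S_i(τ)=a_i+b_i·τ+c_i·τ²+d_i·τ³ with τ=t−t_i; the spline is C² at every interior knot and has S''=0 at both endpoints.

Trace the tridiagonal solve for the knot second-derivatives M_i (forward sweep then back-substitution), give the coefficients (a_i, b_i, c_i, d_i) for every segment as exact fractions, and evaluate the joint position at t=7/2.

  seg 0: a=2 b=-155/114 c=0 d=1/342
  seg 1: a=-2 b=-73/57 c=1/38 d=83/456
  seg 2: a=-3 b=115/114 c=85/76 d=-85/456
S(7/2) = -3175/1216

Δ: Δ0=-4/3, Δ1=-1/2, Δ2=5/2
row 1: diag=10, rhs=5; c'=1/5, d'=1/2
row 2: denom=8−2·1/5=38/5; d'=(18−2·1/2)/(38/5)=85/38
back: M2=85/38
back: M1=1/2−1/5·85/38=1/19
M: M0=0, M1=1/19, M2=85/38, M3=0
seg 0: a=2, c=M0/2=0, d=(M1−M0)/(6·3)=1/342, b=Δ0−h0·(2M0+M1)/6=-155/114
seg 1: a=-2, c=M1/2=1/38, d=(M2−M1)/(6·2)=83/456, b=Δ1−h1·(2M1+M2)/6=-73/57
seg 2: a=-3, c=M2/2=85/76, d=(M3−M2)/(6·2)=-85/456, b=Δ2−h2·(2M2+M3)/6=115/114
t_q=7/2 → seg 1, τ=1/2; S=-2+-73/57·τ+1/38·τ²+83/456·τ³=-3175/1216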